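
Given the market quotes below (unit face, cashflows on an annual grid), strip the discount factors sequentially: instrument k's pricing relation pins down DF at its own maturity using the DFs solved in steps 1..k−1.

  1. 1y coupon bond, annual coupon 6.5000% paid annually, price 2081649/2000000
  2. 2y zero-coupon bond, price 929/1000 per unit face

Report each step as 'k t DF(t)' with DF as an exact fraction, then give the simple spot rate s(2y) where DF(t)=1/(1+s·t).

1 1 9773/10000
2 2 929/1000
s(2y) = (1/(929/1000) − 1)/(2) = 71/1858 ≈ 3.8213%

step 1 [1y] bond c/1=13/200: DF=(2081649/2000000 − 13/200·(0))/(1+13/200) = 9773/10000 ≈ 0.977300
step 2 [2y] zero: DF = P = 929/1000 ≈ 0.929000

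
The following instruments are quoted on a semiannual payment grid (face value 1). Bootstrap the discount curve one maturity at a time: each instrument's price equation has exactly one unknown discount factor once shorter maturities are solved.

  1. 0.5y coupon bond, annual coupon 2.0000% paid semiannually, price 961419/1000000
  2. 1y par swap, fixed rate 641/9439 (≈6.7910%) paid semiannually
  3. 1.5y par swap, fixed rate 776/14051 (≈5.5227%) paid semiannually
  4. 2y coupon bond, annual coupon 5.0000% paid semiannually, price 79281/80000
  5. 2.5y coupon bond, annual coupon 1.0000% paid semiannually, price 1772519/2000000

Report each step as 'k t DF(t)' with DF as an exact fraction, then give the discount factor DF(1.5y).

step 1 [0.5y] bond c/2=1/100: DF=(961419/1000000 − 1/100·(0))/(1+1/100) = 9519/10000 ≈ 0.951900
step 2 [1y] swap r/2=641/18878: DF=(1 − 641/18878·(0.951900))/(1+641/18878) = 9359/10000 ≈ 0.935900
step 3 [1.5y] swap r/2=388/14051: DF=(1 − 388/14051·(0.951900+0.935900))/(1+388/14051) = 1153/1250 ≈ 0.922400
step 4 [2y] bond c/2=1/40: DF=(79281/80000 − 1/40·(0.951900+0.935900+0.922400))/(1+1/40) = 8983/10000 ≈ 0.898300
step 5 [2.5y] bond c/2=1/200: DF=(1772519/2000000 − 1/200·(0.951900+0.935900+0.922400+0.898300))/(1+1/200) = 4317/5000 ≈ 0.863400

1 1/2 9519/10000
2 1 9359/10000
3 3/2 1153/1250
4 2 8983/10000
5 5/2 4317/5000
DF(1.5y) = 1153/1250 ≈ 0.922400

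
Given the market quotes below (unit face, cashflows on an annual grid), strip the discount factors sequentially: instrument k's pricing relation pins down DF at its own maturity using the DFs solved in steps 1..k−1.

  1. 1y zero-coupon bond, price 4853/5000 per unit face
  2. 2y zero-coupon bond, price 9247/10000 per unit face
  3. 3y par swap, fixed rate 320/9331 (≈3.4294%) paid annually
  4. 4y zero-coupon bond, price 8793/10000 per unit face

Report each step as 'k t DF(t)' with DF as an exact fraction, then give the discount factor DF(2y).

step 1 [1y] zero: DF = P = 4853/5000 ≈ 0.970600
step 2 [2y] zero: DF = P = 9247/10000 ≈ 0.924700
step 3 [3y] swap r/1=320/9331: DF=(1 − 320/9331·(0.970600+0.924700))/(1+320/9331) = 113/125 ≈ 0.904000
step 4 [4y] zero: DF = P = 8793/10000 ≈ 0.879300

1 1 4853/5000
2 2 9247/10000
3 3 113/125
4 4 8793/10000
DF(2y) = 9247/10000 ≈ 0.924700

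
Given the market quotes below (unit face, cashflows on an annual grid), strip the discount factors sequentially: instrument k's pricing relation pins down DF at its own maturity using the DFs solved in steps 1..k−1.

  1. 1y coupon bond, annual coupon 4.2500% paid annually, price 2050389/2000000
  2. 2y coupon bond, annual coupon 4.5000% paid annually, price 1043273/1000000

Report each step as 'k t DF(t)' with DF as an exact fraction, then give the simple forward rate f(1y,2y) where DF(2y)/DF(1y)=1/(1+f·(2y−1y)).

1 1 4917/5000
2 2 239/250
f(1y,2y) = ((4917/5000)/(239/250) − 1)/(1) = 137/4780 ≈ 2.8661%

step 1 [1y] bond c/1=17/400: DF=(2050389/2000000 − 17/400·(0))/(1+17/400) = 4917/5000 ≈ 0.983400
step 2 [2y] bond c/1=9/200: DF=(1043273/1000000 − 9/200·(0.983400))/(1+9/200) = 239/250 ≈ 0.956000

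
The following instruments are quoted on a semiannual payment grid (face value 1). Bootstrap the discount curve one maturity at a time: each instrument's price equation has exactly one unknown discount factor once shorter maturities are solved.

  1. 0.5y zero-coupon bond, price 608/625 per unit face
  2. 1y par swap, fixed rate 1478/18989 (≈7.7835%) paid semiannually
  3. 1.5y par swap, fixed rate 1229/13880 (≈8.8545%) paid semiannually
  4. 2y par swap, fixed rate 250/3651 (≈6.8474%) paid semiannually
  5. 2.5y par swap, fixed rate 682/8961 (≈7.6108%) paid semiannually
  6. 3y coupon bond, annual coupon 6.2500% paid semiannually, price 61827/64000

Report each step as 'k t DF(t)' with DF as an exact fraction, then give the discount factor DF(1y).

1 1/2 608/625
2 1 9261/10000
3 3/2 8771/10000
4 2 7/8
5 5/2 1659/2000
6 3 801/1000
DF(1y) = 9261/10000 ≈ 0.926100

step 1 [0.5y] zero: DF = P = 608/625 ≈ 0.972800
step 2 [1y] swap r/2=739/18989: DF=(1 − 739/18989·(0.972800))/(1+739/18989) = 9261/10000 ≈ 0.926100
step 3 [1.5y] swap r/2=1229/27760: DF=(1 − 1229/27760·(0.972800+0.926100))/(1+1229/27760) = 8771/10000 ≈ 0.877100
step 4 [2y] swap r/2=125/3651: DF=(1 − 125/3651·(0.972800+0.926100+0.877100))/(1+125/3651) = 7/8 ≈ 0.875000
step 5 [2.5y] swap r/2=341/8961: DF=(1 − 341/8961·(0.972800+0.926100+0.877100+0.875000))/(1+341/8961) = 1659/2000 ≈ 0.829500
step 6 [3y] bond c/2=1/32: DF=(61827/64000 − 1/32·(0.972800+0.926100+0.877100+0.875000+0.829500))/(1+1/32) = 801/1000 ≈ 0.801000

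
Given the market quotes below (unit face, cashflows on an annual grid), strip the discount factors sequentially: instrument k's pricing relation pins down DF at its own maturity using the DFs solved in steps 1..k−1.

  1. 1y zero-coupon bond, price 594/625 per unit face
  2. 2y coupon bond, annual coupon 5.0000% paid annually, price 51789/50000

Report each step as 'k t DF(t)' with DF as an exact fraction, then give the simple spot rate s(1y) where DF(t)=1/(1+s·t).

step 1 [1y] zero: DF = P = 594/625 ≈ 0.950400
step 2 [2y] bond c/1=1/20: DF=(51789/50000 − 1/20·(0.950400))/(1+1/20) = 2353/2500 ≈ 0.941200

1 1 594/625
2 2 2353/2500
s(1y) = (1/(594/625) − 1)/(1) = 31/594 ≈ 5.2189%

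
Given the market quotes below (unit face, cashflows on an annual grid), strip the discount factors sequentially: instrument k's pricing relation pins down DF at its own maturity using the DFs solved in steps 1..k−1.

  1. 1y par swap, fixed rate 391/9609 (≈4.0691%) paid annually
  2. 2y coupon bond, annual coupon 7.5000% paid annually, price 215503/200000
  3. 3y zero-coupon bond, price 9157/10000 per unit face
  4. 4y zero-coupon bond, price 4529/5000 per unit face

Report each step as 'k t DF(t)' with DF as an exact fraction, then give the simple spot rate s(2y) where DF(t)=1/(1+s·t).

step 1 [1y] swap r/1=391/9609: DF=(1 − 391/9609·(0))/(1+391/9609) = 9609/10000 ≈ 0.960900
step 2 [2y] bond c/1=3/40: DF=(215503/200000 − 3/40·(0.960900))/(1+3/40) = 9353/10000 ≈ 0.935300
step 3 [3y] zero: DF = P = 9157/10000 ≈ 0.915700
step 4 [4y] zero: DF = P = 4529/5000 ≈ 0.905800

1 1 9609/10000
2 2 9353/10000
3 3 9157/10000
4 4 4529/5000
s(2y) = (1/(9353/10000) − 1)/(2) = 647/18706 ≈ 3.4588%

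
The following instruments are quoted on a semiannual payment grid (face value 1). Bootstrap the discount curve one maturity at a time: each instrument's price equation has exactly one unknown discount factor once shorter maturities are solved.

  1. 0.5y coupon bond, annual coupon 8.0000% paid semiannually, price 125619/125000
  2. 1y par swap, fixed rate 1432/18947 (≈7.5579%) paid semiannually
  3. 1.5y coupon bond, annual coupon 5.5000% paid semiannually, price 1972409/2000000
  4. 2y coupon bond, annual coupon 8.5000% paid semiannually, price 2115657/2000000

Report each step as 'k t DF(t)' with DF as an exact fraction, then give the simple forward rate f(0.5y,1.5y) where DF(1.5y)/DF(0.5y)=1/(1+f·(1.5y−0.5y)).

step 1 [0.5y] bond c/2=1/25: DF=(125619/125000 − 1/25·(0))/(1+1/25) = 9663/10000 ≈ 0.966300
step 2 [1y] swap r/2=716/18947: DF=(1 − 716/18947·(0.966300))/(1+716/18947) = 2321/2500 ≈ 0.928400
step 3 [1.5y] bond c/2=11/400: DF=(1972409/2000000 − 11/400·(0.966300+0.928400))/(1+11/400) = 9091/10000 ≈ 0.909100
step 4 [2y] bond c/2=17/400: DF=(2115657/2000000 − 17/400·(0.966300+0.928400+0.909100))/(1+17/400) = 2251/2500 ≈ 0.900400

1 1/2 9663/10000
2 1 2321/2500
3 3/2 9091/10000
4 2 2251/2500
f(0.5y,1.5y) = ((9663/10000)/(9091/10000) − 1)/(1) = 572/9091 ≈ 6.2919%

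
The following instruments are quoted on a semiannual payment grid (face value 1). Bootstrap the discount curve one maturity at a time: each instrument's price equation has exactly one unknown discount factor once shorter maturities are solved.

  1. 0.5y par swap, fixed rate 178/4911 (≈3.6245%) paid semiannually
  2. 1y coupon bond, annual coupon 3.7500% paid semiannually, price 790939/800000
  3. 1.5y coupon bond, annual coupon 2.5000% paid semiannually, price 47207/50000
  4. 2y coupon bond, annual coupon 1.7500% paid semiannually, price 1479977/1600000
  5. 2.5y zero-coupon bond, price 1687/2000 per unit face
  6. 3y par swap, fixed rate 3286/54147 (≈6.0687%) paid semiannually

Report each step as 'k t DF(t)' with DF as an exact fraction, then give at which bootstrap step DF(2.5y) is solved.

step 1 [0.5y] swap r/2=89/4911: DF=(1 − 89/4911·(0))/(1+89/4911) = 4911/5000 ≈ 0.982200
step 2 [1y] bond c/2=3/160: DF=(790939/800000 − 3/160·(0.982200))/(1+3/160) = 2381/2500 ≈ 0.952400
step 3 [1.5y] bond c/2=1/80: DF=(47207/50000 − 1/80·(0.982200+0.952400))/(1+1/80) = 4543/5000 ≈ 0.908600
step 4 [2y] bond c/2=7/800: DF=(1479977/1600000 − 7/800·(0.982200+0.952400+0.908600))/(1+7/800) = 8923/10000 ≈ 0.892300
step 5 [2.5y] zero: DF = P = 1687/2000 ≈ 0.843500
step 6 [3y] swap r/2=1643/54147: DF=(1 − 1643/54147·(0.982200+0.952400+0.908600+0.892300+0.843500))/(1+1643/54147) = 8357/10000 ≈ 0.835700

1 1/2 4911/5000
2 1 2381/2500
3 3/2 4543/5000
4 2 8923/10000
5 5/2 1687/2000
6 3 8357/10000
DF(2.5y) is solved at step 5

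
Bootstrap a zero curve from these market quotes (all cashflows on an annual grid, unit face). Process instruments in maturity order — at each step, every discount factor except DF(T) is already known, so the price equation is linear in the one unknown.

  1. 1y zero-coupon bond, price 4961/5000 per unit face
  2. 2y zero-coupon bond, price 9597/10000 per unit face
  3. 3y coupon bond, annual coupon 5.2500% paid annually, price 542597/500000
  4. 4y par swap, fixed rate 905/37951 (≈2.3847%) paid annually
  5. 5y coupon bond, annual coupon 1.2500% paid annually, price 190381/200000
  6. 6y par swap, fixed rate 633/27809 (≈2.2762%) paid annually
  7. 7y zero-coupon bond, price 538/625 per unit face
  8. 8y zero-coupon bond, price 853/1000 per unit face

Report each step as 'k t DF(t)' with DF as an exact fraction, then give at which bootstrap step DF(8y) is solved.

step 1 [1y] zero: DF = P = 4961/5000 ≈ 0.992200
step 2 [2y] zero: DF = P = 9597/10000 ≈ 0.959700
step 3 [3y] bond c/1=21/400: DF=(542597/500000 − 21/400·(0.992200+0.959700))/(1+21/400) = 9337/10000 ≈ 0.933700
step 4 [4y] swap r/1=905/37951: DF=(1 − 905/37951·(0.992200+0.959700+0.933700))/(1+905/37951) = 1819/2000 ≈ 0.909500
step 5 [5y] bond c/1=1/80: DF=(190381/200000 − 1/80·(0.992200+0.959700+0.933700+0.909500))/(1+1/80) = 8933/10000 ≈ 0.893300
step 6 [6y] swap r/1=633/27809: DF=(1 − 633/27809·(0.992200+0.959700+0.933700+0.909500+0.893300))/(1+633/27809) = 4367/5000 ≈ 0.873400
step 7 [7y] zero: DF = P = 538/625 ≈ 0.860800
step 8 [8y] zero: DF = P = 853/1000 ≈ 0.853000

1 1 4961/5000
2 2 9597/10000
3 3 9337/10000
4 4 1819/2000
5 5 8933/10000
6 6 4367/5000
7 7 538/625
8 8 853/1000
DF(8y) is solved at step 8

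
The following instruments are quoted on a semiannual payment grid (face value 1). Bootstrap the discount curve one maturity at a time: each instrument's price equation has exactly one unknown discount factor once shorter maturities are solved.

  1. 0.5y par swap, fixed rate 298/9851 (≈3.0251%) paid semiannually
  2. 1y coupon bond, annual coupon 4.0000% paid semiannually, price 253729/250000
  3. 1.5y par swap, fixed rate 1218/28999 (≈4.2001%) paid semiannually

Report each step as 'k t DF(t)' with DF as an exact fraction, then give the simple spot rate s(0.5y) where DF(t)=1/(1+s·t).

step 1 [0.5y] swap r/2=149/9851: DF=(1 − 149/9851·(0))/(1+149/9851) = 9851/10000 ≈ 0.985100
step 2 [1y] bond c/2=1/50: DF=(253729/250000 − 1/50·(0.985100))/(1+1/50) = 9757/10000 ≈ 0.975700
step 3 [1.5y] swap r/2=609/28999: DF=(1 − 609/28999·(0.985100+0.975700))/(1+609/28999) = 9391/10000 ≈ 0.939100

1 1/2 9851/10000
2 1 9757/10000
3 3/2 9391/10000
s(0.5y) = (1/(9851/10000) − 1)/(1/2) = 298/9851 ≈ 3.0251%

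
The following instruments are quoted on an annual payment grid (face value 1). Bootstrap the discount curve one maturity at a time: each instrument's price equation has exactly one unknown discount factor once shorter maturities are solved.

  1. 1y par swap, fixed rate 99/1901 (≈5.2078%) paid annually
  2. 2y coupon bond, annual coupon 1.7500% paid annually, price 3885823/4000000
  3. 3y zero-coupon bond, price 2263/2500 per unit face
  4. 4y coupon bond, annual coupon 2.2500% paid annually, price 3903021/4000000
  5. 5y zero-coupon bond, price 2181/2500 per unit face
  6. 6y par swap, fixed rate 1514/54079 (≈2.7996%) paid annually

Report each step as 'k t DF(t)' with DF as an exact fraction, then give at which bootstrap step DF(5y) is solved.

step 1 [1y] swap r/1=99/1901: DF=(1 − 99/1901·(0))/(1+99/1901) = 1901/2000 ≈ 0.950500
step 2 [2y] bond c/1=7/400: DF=(3885823/4000000 − 7/400·(0.950500))/(1+7/400) = 1173/1250 ≈ 0.938400
step 3 [3y] zero: DF = P = 2263/2500 ≈ 0.905200
step 4 [4y] bond c/1=9/400: DF=(3903021/4000000 − 9/400·(0.950500+0.938400+0.905200))/(1+9/400) = 558/625 ≈ 0.892800
step 5 [5y] zero: DF = P = 2181/2500 ≈ 0.872400
step 6 [6y] swap r/1=1514/54079: DF=(1 − 1514/54079·(0.950500+0.938400+0.905200+0.892800+0.872400))/(1+1514/54079) = 4243/5000 ≈ 0.848600

1 1 1901/2000
2 2 1173/1250
3 3 2263/2500
4 4 558/625
5 5 2181/2500
6 6 4243/5000
DF(5y) is solved at step 5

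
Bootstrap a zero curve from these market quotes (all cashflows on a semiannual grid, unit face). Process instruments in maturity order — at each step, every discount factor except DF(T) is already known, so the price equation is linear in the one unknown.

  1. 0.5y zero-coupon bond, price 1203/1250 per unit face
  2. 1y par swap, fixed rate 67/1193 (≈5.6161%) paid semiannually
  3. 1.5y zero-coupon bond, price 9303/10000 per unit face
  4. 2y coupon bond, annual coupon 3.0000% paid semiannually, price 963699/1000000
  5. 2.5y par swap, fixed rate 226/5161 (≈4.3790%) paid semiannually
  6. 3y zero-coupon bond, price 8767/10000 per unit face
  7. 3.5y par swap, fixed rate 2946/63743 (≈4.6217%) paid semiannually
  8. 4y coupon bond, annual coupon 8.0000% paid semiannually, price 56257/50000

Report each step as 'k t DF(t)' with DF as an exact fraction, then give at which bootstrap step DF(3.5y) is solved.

step 1 [0.5y] zero: DF = P = 1203/1250 ≈ 0.962400
step 2 [1y] swap r/2=67/2386: DF=(1 − 67/2386·(0.962400))/(1+67/2386) = 1183/1250 ≈ 0.946400
step 3 [1.5y] zero: DF = P = 9303/10000 ≈ 0.930300
step 4 [2y] bond c/2=3/200: DF=(963699/1000000 − 3/200·(0.962400+0.946400+0.930300))/(1+3/200) = 363/400 ≈ 0.907500
step 5 [2.5y] swap r/2=113/5161: DF=(1 − 113/5161·(0.962400+0.946400+0.930300+0.907500))/(1+113/5161) = 8983/10000 ≈ 0.898300
step 6 [3y] zero: DF = P = 8767/10000 ≈ 0.876700
step 7 [3.5y] swap r/2=1473/63743: DF=(1 − 1473/63743·(0.962400+0.946400+0.930300+0.907500+0.898300+0.876700))/(1+1473/63743) = 8527/10000 ≈ 0.852700
step 8 [4y] bond c/2=1/25: DF=(56257/50000 − 1/25·(0.962400+0.946400+0.930300+0.907500+0.898300+0.876700+0.852700))/(1+1/25) = 8367/10000 ≈ 0.836700

1 1/2 1203/1250
2 1 1183/1250
3 3/2 9303/10000
4 2 363/400
5 5/2 8983/10000
6 3 8767/10000
7 7/2 8527/10000
8 4 8367/10000
DF(3.5y) is solved at step 7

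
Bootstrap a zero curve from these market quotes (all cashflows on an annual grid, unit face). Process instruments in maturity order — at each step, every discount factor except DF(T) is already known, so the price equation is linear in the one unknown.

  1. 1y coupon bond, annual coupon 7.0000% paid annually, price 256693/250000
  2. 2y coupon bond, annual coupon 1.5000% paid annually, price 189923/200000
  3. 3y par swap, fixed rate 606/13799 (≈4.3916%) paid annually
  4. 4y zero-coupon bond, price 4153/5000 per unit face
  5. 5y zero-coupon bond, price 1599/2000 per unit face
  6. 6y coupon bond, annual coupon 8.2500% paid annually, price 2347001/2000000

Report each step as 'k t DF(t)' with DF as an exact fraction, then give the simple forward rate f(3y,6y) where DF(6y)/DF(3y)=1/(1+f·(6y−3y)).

1 1 2399/2500
2 2 4607/5000
3 3 2197/2500
4 4 4153/5000
5 5 1599/2000
6 6 1499/2000
f(3y,6y) = ((2197/2500)/(1499/2000) − 1)/(3) = 431/7495 ≈ 5.7505%

step 1 [1y] bond c/1=7/100: DF=(256693/250000 − 7/100·(0))/(1+7/100) = 2399/2500 ≈ 0.959600
step 2 [2y] bond c/1=3/200: DF=(189923/200000 − 3/200·(0.959600))/(1+3/200) = 4607/5000 ≈ 0.921400
step 3 [3y] swap r/1=606/13799: DF=(1 − 606/13799·(0.959600+0.921400))/(1+606/13799) = 2197/2500 ≈ 0.878800
step 4 [4y] zero: DF = P = 4153/5000 ≈ 0.830600
step 5 [5y] zero: DF = P = 1599/2000 ≈ 0.799500
step 6 [6y] bond c/1=33/400: DF=(2347001/2000000 − 33/400·(0.959600+0.921400+0.878800+0.830600+0.799500))/(1+33/400) = 1499/2000 ≈ 0.749500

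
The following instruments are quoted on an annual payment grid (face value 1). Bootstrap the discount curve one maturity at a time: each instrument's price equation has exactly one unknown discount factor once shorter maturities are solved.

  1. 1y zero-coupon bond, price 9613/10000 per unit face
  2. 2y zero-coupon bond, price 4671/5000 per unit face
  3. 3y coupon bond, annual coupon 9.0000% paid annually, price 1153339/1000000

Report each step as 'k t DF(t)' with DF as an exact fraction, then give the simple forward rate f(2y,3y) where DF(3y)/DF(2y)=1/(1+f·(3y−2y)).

1 1 9613/10000
2 2 4671/5000
3 3 1127/1250
f(2y,3y) = ((4671/5000)/(1127/1250) − 1)/(1) = 163/4508 ≈ 3.6158%

step 1 [1y] zero: DF = P = 9613/10000 ≈ 0.961300
step 2 [2y] zero: DF = P = 4671/5000 ≈ 0.934200
step 3 [3y] bond c/1=9/100: DF=(1153339/1000000 − 9/100·(0.961300+0.934200))/(1+9/100) = 1127/1250 ≈ 0.901600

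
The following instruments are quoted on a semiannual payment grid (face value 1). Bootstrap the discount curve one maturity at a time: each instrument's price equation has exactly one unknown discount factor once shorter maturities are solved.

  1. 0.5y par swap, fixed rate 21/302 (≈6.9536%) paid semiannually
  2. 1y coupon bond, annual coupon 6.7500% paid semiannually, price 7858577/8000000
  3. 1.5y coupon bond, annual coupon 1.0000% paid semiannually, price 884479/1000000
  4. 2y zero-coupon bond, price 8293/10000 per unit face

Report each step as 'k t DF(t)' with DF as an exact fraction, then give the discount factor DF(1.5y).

1 1/2 604/625
2 1 9187/10000
3 3/2 8707/10000
4 2 8293/10000
DF(1.5y) = 8707/10000 ≈ 0.870700

step 1 [0.5y] swap r/2=21/604: DF=(1 − 21/604·(0))/(1+21/604) = 604/625 ≈ 0.966400
step 2 [1y] bond c/2=27/800: DF=(7858577/8000000 − 27/800·(0.966400))/(1+27/800) = 9187/10000 ≈ 0.918700
step 3 [1.5y] bond c/2=1/200: DF=(884479/1000000 − 1/200·(0.966400+0.918700))/(1+1/200) = 8707/10000 ≈ 0.870700
step 4 [2y] zero: DF = P = 8293/10000 ≈ 0.829300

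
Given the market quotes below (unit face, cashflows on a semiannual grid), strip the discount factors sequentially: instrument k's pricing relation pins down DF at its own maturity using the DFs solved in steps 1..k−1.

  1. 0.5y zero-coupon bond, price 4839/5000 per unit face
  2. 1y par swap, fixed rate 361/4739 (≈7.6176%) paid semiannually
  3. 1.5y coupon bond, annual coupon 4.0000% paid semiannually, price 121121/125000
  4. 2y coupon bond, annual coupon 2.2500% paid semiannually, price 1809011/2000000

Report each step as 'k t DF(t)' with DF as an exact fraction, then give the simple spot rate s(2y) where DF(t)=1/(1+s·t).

step 1 [0.5y] zero: DF = P = 4839/5000 ≈ 0.967800
step 2 [1y] swap r/2=361/9478: DF=(1 − 361/9478·(0.967800))/(1+361/9478) = 4639/5000 ≈ 0.927800
step 3 [1.5y] bond c/2=1/50: DF=(121121/125000 − 1/50·(0.967800+0.927800))/(1+1/50) = 1141/1250 ≈ 0.912800
step 4 [2y] bond c/2=9/800: DF=(1809011/2000000 − 9/800·(0.967800+0.927800+0.912800))/(1+9/800) = 1079/1250 ≈ 0.863200

1 1/2 4839/5000
2 1 4639/5000
3 3/2 1141/1250
4 2 1079/1250
s(2y) = (1/(1079/1250) − 1)/(2) = 171/2158 ≈ 7.9240%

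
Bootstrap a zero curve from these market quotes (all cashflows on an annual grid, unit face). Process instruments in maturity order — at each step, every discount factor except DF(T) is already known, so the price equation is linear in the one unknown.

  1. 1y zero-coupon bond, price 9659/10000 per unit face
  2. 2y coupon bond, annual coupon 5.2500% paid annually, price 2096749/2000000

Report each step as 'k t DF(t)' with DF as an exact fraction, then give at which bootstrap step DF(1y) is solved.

1 1 9659/10000
2 2 9479/10000
DF(1y) is solved at step 1

step 1 [1y] zero: DF = P = 9659/10000 ≈ 0.965900
step 2 [2y] bond c/1=21/400: DF=(2096749/2000000 − 21/400·(0.965900))/(1+21/400) = 9479/10000 ≈ 0.947900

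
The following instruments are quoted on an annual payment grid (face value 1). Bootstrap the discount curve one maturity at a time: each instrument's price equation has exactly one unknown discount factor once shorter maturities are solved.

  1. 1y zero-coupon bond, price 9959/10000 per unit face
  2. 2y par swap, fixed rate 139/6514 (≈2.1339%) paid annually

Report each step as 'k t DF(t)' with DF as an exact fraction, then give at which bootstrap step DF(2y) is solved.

step 1 [1y] zero: DF = P = 9959/10000 ≈ 0.995900
step 2 [2y] swap r/1=139/6514: DF=(1 − 139/6514·(0.995900))/(1+139/6514) = 9583/10000 ≈ 0.958300

1 1 9959/10000
2 2 9583/10000
DF(2y) is solved at step 2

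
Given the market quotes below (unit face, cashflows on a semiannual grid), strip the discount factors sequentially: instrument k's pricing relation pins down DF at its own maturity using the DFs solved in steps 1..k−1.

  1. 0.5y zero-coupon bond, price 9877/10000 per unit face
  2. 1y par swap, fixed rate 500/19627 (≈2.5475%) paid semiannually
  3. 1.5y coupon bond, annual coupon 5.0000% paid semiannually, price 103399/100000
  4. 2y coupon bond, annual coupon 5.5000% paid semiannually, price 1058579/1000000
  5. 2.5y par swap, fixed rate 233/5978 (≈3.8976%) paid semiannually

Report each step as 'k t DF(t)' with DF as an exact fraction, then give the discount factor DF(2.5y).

step 1 [0.5y] zero: DF = P = 9877/10000 ≈ 0.987700
step 2 [1y] swap r/2=250/19627: DF=(1 − 250/19627·(0.987700))/(1+250/19627) = 39/40 ≈ 0.975000
step 3 [1.5y] bond c/2=1/40: DF=(103399/100000 − 1/40·(0.987700+0.975000))/(1+1/40) = 9609/10000 ≈ 0.960900
step 4 [2y] bond c/2=11/400: DF=(1058579/1000000 − 11/400·(0.987700+0.975000+0.960900))/(1+11/400) = 119/125 ≈ 0.952000
step 5 [2.5y] swap r/2=233/11956: DF=(1 − 233/11956·(0.987700+0.975000+0.960900+0.952000))/(1+233/11956) = 2267/2500 ≈ 0.906800

1 1/2 9877/10000
2 1 39/40
3 3/2 9609/10000
4 2 119/125
5 5/2 2267/2500
DF(2.5y) = 2267/2500 ≈ 0.906800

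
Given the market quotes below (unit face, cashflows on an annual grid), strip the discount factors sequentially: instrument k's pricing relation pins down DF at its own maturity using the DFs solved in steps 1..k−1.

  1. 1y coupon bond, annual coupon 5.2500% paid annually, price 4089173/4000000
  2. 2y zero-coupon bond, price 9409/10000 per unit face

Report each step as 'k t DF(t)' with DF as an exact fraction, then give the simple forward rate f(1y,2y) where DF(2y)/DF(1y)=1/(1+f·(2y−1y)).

1 1 9713/10000
2 2 9409/10000
f(1y,2y) = ((9713/10000)/(9409/10000) − 1)/(1) = 304/9409 ≈ 3.2309%

step 1 [1y] bond c/1=21/400: DF=(4089173/4000000 − 21/400·(0))/(1+21/400) = 9713/10000 ≈ 0.971300
step 2 [2y] zero: DF = P = 9409/10000 ≈ 0.940900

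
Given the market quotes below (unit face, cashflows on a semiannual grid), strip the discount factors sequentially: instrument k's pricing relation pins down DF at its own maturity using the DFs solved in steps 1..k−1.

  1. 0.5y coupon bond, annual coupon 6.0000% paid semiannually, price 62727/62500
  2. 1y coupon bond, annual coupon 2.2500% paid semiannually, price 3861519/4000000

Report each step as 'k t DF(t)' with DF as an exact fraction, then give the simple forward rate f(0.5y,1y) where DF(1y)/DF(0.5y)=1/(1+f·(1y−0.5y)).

step 1 [0.5y] bond c/2=3/100: DF=(62727/62500 − 3/100·(0))/(1+3/100) = 609/625 ≈ 0.974400
step 2 [1y] bond c/2=9/800: DF=(3861519/4000000 − 9/800·(0.974400))/(1+9/800) = 4719/5000 ≈ 0.943800

1 1/2 609/625
2 1 4719/5000
f(0.5y,1y) = ((609/625)/(4719/5000) − 1)/(1/2) = 102/1573 ≈ 6.4844%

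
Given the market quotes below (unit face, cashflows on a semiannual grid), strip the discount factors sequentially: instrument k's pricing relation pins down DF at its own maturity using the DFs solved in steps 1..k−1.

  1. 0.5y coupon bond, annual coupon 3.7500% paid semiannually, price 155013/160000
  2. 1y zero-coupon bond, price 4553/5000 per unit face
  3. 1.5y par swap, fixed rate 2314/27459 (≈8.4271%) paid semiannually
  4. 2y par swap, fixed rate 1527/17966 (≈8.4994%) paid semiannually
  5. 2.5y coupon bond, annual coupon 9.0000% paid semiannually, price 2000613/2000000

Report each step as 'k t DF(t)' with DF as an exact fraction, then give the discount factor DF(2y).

1 1/2 951/1000
2 1 4553/5000
3 3/2 8843/10000
4 2 8473/10000
5 5/2 321/400
DF(2y) = 8473/10000 ≈ 0.847300

step 1 [0.5y] bond c/2=3/160: DF=(155013/160000 − 3/160·(0))/(1+3/160) = 951/1000 ≈ 0.951000
step 2 [1y] zero: DF = P = 4553/5000 ≈ 0.910600
step 3 [1.5y] swap r/2=1157/27459: DF=(1 − 1157/27459·(0.951000+0.910600))/(1+1157/27459) = 8843/10000 ≈ 0.884300
step 4 [2y] swap r/2=1527/35932: DF=(1 − 1527/35932·(0.951000+0.910600+0.884300))/(1+1527/35932) = 8473/10000 ≈ 0.847300
step 5 [2.5y] bond c/2=9/200: DF=(2000613/2000000 − 9/200·(0.951000+0.910600+0.884300+0.847300))/(1+9/200) = 321/400 ≈ 0.802500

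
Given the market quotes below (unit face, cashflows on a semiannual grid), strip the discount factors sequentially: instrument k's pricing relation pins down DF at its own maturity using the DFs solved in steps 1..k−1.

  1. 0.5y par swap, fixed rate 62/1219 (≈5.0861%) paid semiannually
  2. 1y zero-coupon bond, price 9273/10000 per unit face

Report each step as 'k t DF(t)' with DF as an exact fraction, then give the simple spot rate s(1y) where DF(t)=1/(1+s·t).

1 1/2 1219/1250
2 1 9273/10000
s(1y) = (1/(9273/10000) − 1)/(1) = 727/9273 ≈ 7.8400%

step 1 [0.5y] swap r/2=31/1219: DF=(1 − 31/1219·(0))/(1+31/1219) = 1219/1250 ≈ 0.975200
step 2 [1y] zero: DF = P = 9273/10000 ≈ 0.927300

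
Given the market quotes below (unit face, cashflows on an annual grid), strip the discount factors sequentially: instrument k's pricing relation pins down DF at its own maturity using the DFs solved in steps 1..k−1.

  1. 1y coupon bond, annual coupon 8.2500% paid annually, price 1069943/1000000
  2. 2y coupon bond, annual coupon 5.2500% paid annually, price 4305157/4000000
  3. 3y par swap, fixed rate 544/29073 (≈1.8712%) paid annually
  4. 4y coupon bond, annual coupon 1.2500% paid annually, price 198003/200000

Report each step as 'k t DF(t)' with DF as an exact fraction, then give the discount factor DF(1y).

step 1 [1y] bond c/1=33/400: DF=(1069943/1000000 − 33/400·(0))/(1+33/400) = 2471/2500 ≈ 0.988400
step 2 [2y] bond c/1=21/400: DF=(4305157/4000000 − 21/400·(0.988400))/(1+21/400) = 9733/10000 ≈ 0.973300
step 3 [3y] swap r/1=544/29073: DF=(1 − 544/29073·(0.988400+0.973300))/(1+544/29073) = 591/625 ≈ 0.945600
step 4 [4y] bond c/1=1/80: DF=(198003/200000 − 1/80·(0.988400+0.973300+0.945600))/(1+1/80) = 9419/10000 ≈ 0.941900

1 1 2471/2500
2 2 9733/10000
3 3 591/625
4 4 9419/10000
DF(1y) = 2471/2500 ≈ 0.988400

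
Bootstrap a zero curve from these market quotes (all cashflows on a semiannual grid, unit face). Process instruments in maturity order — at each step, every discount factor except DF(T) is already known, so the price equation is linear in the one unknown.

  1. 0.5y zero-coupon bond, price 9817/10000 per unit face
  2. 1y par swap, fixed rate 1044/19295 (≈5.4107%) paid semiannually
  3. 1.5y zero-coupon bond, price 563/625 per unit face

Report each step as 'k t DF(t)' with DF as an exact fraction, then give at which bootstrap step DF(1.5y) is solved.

step 1 [0.5y] zero: DF = P = 9817/10000 ≈ 0.981700
step 2 [1y] swap r/2=522/19295: DF=(1 − 522/19295·(0.981700))/(1+522/19295) = 4739/5000 ≈ 0.947800
step 3 [1.5y] zero: DF = P = 563/625 ≈ 0.900800

1 1/2 9817/10000
2 1 4739/5000
3 3/2 563/625
DF(1.5y) is solved at step 3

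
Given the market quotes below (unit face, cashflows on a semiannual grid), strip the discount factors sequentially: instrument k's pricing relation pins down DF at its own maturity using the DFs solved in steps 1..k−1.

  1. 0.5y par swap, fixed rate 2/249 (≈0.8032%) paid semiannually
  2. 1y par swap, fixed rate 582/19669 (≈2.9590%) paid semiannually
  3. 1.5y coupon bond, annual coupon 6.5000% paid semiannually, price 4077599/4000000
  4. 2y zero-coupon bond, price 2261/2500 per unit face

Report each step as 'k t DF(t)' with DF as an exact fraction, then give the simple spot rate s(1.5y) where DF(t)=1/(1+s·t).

step 1 [0.5y] swap r/2=1/249: DF=(1 − 1/249·(0))/(1+1/249) = 249/250 ≈ 0.996000
step 2 [1y] swap r/2=291/19669: DF=(1 − 291/19669·(0.996000))/(1+291/19669) = 9709/10000 ≈ 0.970900
step 3 [1.5y] bond c/2=13/400: DF=(4077599/4000000 − 13/400·(0.996000+0.970900))/(1+13/400) = 4627/5000 ≈ 0.925400
step 4 [2y] zero: DF = P = 2261/2500 ≈ 0.904400

1 1/2 249/250
2 1 9709/10000
3 3/2 4627/5000
4 2 2261/2500
s(1.5y) = (1/(4627/5000) − 1)/(3/2) = 746/13881 ≈ 5.3743%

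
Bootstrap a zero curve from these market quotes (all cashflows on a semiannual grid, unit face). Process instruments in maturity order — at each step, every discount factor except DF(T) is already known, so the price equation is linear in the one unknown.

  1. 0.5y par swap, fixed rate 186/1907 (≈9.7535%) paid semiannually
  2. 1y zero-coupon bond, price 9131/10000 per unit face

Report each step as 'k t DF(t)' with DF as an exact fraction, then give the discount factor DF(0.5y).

1 1/2 1907/2000
2 1 9131/10000
DF(0.5y) = 1907/2000 ≈ 0.953500

step 1 [0.5y] swap r/2=93/1907: DF=(1 − 93/1907·(0))/(1+93/1907) = 1907/2000 ≈ 0.953500
step 2 [1y] zero: DF = P = 9131/10000 ≈ 0.913100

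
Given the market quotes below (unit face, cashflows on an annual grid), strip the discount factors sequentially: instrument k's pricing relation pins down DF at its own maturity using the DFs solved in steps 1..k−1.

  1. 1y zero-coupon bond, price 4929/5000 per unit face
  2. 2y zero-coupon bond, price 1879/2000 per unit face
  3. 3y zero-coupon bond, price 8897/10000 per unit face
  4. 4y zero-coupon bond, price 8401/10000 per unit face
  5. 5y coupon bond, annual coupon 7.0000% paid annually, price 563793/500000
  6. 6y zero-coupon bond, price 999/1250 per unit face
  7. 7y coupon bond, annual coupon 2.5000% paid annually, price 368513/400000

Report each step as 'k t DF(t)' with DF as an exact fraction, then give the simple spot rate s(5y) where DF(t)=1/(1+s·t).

1 1 4929/5000
2 2 1879/2000
3 3 8897/10000
4 4 8401/10000
5 5 8147/10000
6 6 999/1250
7 7 7703/10000
s(5y) = (1/(8147/10000) − 1)/(5) = 1853/40735 ≈ 4.5489%

step 1 [1y] zero: DF = P = 4929/5000 ≈ 0.985800
step 2 [2y] zero: DF = P = 1879/2000 ≈ 0.939500
step 3 [3y] zero: DF = P = 8897/10000 ≈ 0.889700
step 4 [4y] zero: DF = P = 8401/10000 ≈ 0.840100
step 5 [5y] bond c/1=7/100: DF=(563793/500000 − 7/100·(0.985800+0.939500+0.889700+0.840100))/(1+7/100) = 8147/10000 ≈ 0.814700
step 6 [6y] zero: DF = P = 999/1250 ≈ 0.799200
step 7 [7y] bond c/1=1/40: DF=(368513/400000 − 1/40·(0.985800+0.939500+0.889700+0.840100+0.814700+0.799200))/(1+1/40) = 7703/10000 ≈ 0.770300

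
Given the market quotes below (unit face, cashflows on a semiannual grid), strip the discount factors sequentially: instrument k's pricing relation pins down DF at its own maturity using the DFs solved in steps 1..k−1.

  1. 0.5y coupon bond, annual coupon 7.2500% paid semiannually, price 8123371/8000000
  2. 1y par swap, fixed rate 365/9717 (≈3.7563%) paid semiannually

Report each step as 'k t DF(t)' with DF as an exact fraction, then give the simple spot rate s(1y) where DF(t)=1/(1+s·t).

1 1/2 9799/10000
2 1 1927/2000
s(1y) = (1/(1927/2000) − 1)/(1) = 73/1927 ≈ 3.7883%

step 1 [0.5y] bond c/2=29/800: DF=(8123371/8000000 − 29/800·(0))/(1+29/800) = 9799/10000 ≈ 0.979900
step 2 [1y] swap r/2=365/19434: DF=(1 − 365/19434·(0.979900))/(1+365/19434) = 1927/2000 ≈ 0.963500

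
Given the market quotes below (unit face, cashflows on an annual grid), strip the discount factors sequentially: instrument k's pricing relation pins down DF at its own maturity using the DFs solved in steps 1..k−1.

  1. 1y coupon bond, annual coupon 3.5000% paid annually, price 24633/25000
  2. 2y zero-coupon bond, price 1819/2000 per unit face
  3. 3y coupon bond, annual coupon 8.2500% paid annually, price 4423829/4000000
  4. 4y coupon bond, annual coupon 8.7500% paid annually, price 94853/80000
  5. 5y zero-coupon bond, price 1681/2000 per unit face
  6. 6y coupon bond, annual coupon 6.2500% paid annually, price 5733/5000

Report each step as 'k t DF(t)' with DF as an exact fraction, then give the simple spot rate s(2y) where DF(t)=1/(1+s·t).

step 1 [1y] bond c/1=7/200: DF=(24633/25000 − 7/200·(0))/(1+7/200) = 119/125 ≈ 0.952000
step 2 [2y] zero: DF = P = 1819/2000 ≈ 0.909500
step 3 [3y] bond c/1=33/400: DF=(4423829/4000000 − 33/400·(0.952000+0.909500))/(1+33/400) = 4399/5000 ≈ 0.879800
step 4 [4y] bond c/1=7/80: DF=(94853/80000 − 7/80·(0.952000+0.909500+0.879800))/(1+7/80) = 8697/10000 ≈ 0.869700
step 5 [5y] zero: DF = P = 1681/2000 ≈ 0.840500
step 6 [6y] bond c/1=1/16: DF=(5733/5000 − 1/16·(0.952000+0.909500+0.879800+0.869700+0.840500))/(1+1/16) = 8173/10000 ≈ 0.817300

1 1 119/125
2 2 1819/2000
3 3 4399/5000
4 4 8697/10000
5 5 1681/2000
6 6 8173/10000
s(2y) = (1/(1819/2000) − 1)/(2) = 181/3638 ≈ 4.9753%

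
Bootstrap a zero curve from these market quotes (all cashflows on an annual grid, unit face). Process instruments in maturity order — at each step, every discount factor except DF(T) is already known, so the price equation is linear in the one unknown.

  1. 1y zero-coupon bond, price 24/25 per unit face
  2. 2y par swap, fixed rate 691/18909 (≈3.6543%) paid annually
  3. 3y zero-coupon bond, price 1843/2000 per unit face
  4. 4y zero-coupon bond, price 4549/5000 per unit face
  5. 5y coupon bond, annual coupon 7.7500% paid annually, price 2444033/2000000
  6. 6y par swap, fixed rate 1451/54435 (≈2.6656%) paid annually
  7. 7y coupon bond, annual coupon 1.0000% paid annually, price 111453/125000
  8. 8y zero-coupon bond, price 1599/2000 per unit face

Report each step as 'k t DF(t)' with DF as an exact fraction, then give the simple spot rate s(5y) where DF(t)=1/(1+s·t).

step 1 [1y] zero: DF = P = 24/25 ≈ 0.960000
step 2 [2y] swap r/1=691/18909: DF=(1 − 691/18909·(0.960000))/(1+691/18909) = 9309/10000 ≈ 0.930900
step 3 [3y] zero: DF = P = 1843/2000 ≈ 0.921500
step 4 [4y] zero: DF = P = 4549/5000 ≈ 0.909800
step 5 [5y] bond c/1=31/400: DF=(2444033/2000000 − 31/400·(0.960000+0.930900+0.921500+0.909800))/(1+31/400) = 1083/1250 ≈ 0.866400
step 6 [6y] swap r/1=1451/54435: DF=(1 − 1451/54435·(0.960000+0.930900+0.921500+0.909800+0.866400))/(1+1451/54435) = 8549/10000 ≈ 0.854900
step 7 [7y] bond c/1=1/100: DF=(111453/125000 − 1/100·(0.960000+0.930900+0.921500+0.909800+0.866400+0.854900))/(1+1/100) = 8289/10000 ≈ 0.828900
step 8 [8y] zero: DF = P = 1599/2000 ≈ 0.799500

1 1 24/25
2 2 9309/10000
3 3 1843/2000
4 4 4549/5000
5 5 1083/1250
6 6 8549/10000
7 7 8289/10000
8 8 1599/2000
s(5y) = (1/(1083/1250) − 1)/(5) = 167/5415 ≈ 3.0840%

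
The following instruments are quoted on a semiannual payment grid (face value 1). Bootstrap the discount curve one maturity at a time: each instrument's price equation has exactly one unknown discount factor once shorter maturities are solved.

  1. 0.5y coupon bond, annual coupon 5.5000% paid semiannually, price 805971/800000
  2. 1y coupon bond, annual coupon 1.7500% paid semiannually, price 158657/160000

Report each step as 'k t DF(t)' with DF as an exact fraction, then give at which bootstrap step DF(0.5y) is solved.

step 1 [0.5y] bond c/2=11/400: DF=(805971/800000 − 11/400·(0))/(1+11/400) = 1961/2000 ≈ 0.980500
step 2 [1y] bond c/2=7/800: DF=(158657/160000 − 7/800·(0.980500))/(1+7/800) = 1949/2000 ≈ 0.974500

1 1/2 1961/2000
2 1 1949/2000
DF(0.5y) is solved at step 1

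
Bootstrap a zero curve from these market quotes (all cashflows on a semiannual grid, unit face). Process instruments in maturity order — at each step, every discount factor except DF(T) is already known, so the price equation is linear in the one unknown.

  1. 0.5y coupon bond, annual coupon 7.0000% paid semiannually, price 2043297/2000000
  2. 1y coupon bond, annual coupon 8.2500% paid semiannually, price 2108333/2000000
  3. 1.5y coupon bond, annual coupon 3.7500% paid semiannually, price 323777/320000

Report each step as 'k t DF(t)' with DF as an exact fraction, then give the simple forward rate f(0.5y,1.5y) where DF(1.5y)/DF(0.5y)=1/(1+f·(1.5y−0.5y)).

1 1/2 9871/10000
2 1 9733/10000
3 3/2 9571/10000
f(0.5y,1.5y) = ((9871/10000)/(9571/10000) − 1)/(1) = 300/9571 ≈ 3.1345%

step 1 [0.5y] bond c/2=7/200: DF=(2043297/2000000 − 7/200·(0))/(1+7/200) = 9871/10000 ≈ 0.987100
step 2 [1y] bond c/2=33/800: DF=(2108333/2000000 − 33/800·(0.987100))/(1+33/800) = 9733/10000 ≈ 0.973300
step 3 [1.5y] bond c/2=3/160: DF=(323777/320000 − 3/160·(0.987100+0.973300))/(1+3/160) = 9571/10000 ≈ 0.957100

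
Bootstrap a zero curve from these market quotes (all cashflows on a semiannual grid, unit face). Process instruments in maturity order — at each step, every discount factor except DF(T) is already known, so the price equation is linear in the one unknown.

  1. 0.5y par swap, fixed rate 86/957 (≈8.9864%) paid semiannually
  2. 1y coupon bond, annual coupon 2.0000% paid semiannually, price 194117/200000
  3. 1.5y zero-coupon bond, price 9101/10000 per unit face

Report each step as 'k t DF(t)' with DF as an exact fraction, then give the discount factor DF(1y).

1 1/2 957/1000
2 1 1903/2000
3 3/2 9101/10000
DF(1y) = 1903/2000 ≈ 0.951500

step 1 [0.5y] swap r/2=43/957: DF=(1 − 43/957·(0))/(1+43/957) = 957/1000 ≈ 0.957000
step 2 [1y] bond c/2=1/100: DF=(194117/200000 − 1/100·(0.957000))/(1+1/100) = 1903/2000 ≈ 0.951500
step 3 [1.5y] zero: DF = P = 9101/10000 ≈ 0.910100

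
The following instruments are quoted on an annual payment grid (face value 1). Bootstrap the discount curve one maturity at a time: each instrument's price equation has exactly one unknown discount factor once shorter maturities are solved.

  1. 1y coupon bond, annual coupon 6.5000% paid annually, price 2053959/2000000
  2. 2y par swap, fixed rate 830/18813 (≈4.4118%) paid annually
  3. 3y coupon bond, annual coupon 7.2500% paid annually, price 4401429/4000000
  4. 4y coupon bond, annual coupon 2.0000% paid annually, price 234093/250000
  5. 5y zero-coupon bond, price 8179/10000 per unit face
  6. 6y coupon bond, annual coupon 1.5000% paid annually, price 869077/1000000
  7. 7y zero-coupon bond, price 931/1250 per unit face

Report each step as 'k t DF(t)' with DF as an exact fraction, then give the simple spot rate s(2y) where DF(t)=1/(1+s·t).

step 1 [1y] bond c/1=13/200: DF=(2053959/2000000 − 13/200·(0))/(1+13/200) = 9643/10000 ≈ 0.964300
step 2 [2y] swap r/1=830/18813: DF=(1 − 830/18813·(0.964300))/(1+830/18813) = 917/1000 ≈ 0.917000
step 3 [3y] bond c/1=29/400: DF=(4401429/4000000 − 29/400·(0.964300+0.917000))/(1+29/400) = 2247/2500 ≈ 0.898800
step 4 [4y] bond c/1=1/50: DF=(234093/250000 − 1/50·(0.964300+0.917000+0.898800))/(1+1/50) = 1727/2000 ≈ 0.863500
step 5 [5y] zero: DF = P = 8179/10000 ≈ 0.817900
step 6 [6y] bond c/1=3/200: DF=(869077/1000000 − 3/200·(0.964300+0.917000+0.898800+0.863500+0.817900))/(1+3/200) = 7903/10000 ≈ 0.790300
step 7 [7y] zero: DF = P = 931/1250 ≈ 0.744800

1 1 9643/10000
2 2 917/1000
3 3 2247/2500
4 4 1727/2000
5 5 8179/10000
6 6 7903/10000
7 7 931/1250
s(2y) = (1/(917/1000) − 1)/(2) = 83/1834 ≈ 4.5256%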